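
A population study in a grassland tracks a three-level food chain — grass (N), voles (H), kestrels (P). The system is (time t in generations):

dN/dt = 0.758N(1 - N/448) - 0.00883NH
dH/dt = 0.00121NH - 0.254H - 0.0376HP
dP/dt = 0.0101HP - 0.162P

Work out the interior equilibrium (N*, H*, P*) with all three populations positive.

N* ≈ 364, H* ≈ 16, P* ≈ 4.97

From dP/dt = 0: 0.0101H* = 0.162, so H* = 16.
From dN/dt = 0: 0.758(1 - N*/448) = 0.00883·16, giving N* = 448·(1 - 0.187) = 364.
From dH/dt = 0: 0.00121·364 - 0.254 = 0.0376P*, so P* = 0.187/0.0376 = 4.97.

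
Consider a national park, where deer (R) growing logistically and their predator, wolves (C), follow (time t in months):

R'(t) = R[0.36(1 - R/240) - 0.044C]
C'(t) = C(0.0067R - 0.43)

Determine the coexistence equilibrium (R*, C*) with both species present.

From dC/dt = 0 with C > 0: 0.0067R* = 0.43, so R* = 64.2.
Substitute into dR/dt = 0: 0.36(1 - 64.2/240) = 0.044C*.
The bracket is 0.733, giving C* = 0.264/0.044 = 5.99.

R* ≈ 64.2, C* ≈ 5.99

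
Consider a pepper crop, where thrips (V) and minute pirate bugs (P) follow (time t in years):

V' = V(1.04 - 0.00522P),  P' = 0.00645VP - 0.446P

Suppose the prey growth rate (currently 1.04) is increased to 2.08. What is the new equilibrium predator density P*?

At the interior fixed point, setting dV/dt = 0 with V > 0 fixes P* = (prey growth rate)/(VP coefficient) — independent of the other coefficients.
With the change, P* = 2.08/0.00522 = 398; it rises from 199.

P* ≈ 398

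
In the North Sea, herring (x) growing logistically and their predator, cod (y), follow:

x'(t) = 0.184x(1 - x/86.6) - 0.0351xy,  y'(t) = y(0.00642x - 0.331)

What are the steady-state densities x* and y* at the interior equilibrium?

From dy/dt = 0 with y > 0: 0.00642x* = 0.331, so x* = 51.6.
Substitute into dx/dt = 0: 0.184(1 - 51.6/86.6) = 0.0351y*.
The bracket is 0.405, giving y* = 0.0745/0.0351 = 2.12.

x* ≈ 51.6, y* ≈ 2.12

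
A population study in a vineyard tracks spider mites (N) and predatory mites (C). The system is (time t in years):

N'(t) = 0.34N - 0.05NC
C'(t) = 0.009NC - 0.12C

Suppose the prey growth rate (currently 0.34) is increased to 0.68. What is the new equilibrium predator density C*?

At the interior fixed point, setting dN/dt = 0 with N > 0 fixes C* = (prey growth rate)/(NC coefficient) — independent of the other coefficients.
With the change, C* = 0.68/0.05 = 13.6; it rises from 6.8.

C* ≈ 13.6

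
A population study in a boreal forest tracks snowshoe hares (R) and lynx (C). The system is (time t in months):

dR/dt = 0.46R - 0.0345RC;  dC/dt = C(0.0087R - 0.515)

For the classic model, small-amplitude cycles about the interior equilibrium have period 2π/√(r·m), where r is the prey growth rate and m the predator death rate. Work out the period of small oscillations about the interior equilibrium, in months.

Here r = 0.46 and m = 0.515, so r·m = 0.237.
ω = √0.237 = 0.487 per month, hence T = 2π/ω ≈ 12.9 months.

T ≈ 12.9 months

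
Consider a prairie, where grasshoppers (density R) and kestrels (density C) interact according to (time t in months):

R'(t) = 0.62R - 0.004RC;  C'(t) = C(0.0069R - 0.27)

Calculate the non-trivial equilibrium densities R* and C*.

Set dC/dt = 0 with C > 0: 0.0069R - 0.27 = 0, so R* = 0.27/0.0069 = 39.1.
Set dR/dt = 0 with R > 0: 0.62 - 0.004C = 0, so C* = 0.62/0.004 = 155.

R* ≈ 39.1, C* ≈ 155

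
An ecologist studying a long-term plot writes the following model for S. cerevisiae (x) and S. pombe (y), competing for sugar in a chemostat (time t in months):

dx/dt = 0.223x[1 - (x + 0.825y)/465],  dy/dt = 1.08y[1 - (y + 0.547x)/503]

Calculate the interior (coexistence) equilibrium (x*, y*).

x* ≈ 91.2, y* ≈ 453

Setting both brackets to zero gives the nullclines x + 0.825y = 465 and 0.547x + y = 503.
Substituting y = 503 - 0.547x into the first: x(1 - 0.825·0.547) = 465 - 0.825·503.
So x* = 50/0.549 = 91.2, and then y* = 503 - 0.547·91.2 = 453.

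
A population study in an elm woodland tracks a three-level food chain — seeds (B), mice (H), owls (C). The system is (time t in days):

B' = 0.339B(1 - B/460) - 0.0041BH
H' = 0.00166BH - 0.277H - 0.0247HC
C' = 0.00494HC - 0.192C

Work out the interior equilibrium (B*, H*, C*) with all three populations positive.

B* ≈ 244, H* ≈ 38.9, C* ≈ 5.17

From dC/dt = 0: 0.00494H* = 0.192, so H* = 38.9.
From dB/dt = 0: 0.339(1 - B*/460) = 0.0041·38.9, giving B* = 460·(1 - 0.47) = 244.
From dH/dt = 0: 0.00166·244 - 0.277 = 0.0247C*, so C* = 0.128/0.0247 = 5.17.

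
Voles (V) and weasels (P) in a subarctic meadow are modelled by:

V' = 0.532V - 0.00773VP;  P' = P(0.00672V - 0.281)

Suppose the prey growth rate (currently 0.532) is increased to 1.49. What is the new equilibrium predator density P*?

P* ≈ 193

At the interior fixed point, setting dV/dt = 0 with V > 0 fixes P* = (prey growth rate)/(VP coefficient) — independent of the other coefficients.
With the change, P* = 1.49/0.00773 = 193; it rises from 68.8.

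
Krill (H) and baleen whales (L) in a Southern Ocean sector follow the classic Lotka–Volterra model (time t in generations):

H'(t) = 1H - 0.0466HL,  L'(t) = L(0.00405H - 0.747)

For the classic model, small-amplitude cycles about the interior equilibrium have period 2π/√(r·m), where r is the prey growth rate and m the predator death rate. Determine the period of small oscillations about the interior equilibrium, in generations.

T ≈ 7.27 generations

Here r = 1 and m = 0.747, so r·m = 0.747.
ω = √0.747 = 0.864 per generation, hence T = 2π/ω ≈ 7.27 generations.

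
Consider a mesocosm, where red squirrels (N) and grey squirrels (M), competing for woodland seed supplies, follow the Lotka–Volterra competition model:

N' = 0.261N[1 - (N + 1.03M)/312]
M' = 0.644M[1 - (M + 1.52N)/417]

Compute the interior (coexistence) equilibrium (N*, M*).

N* ≈ 208, M* ≈ 101

Setting both brackets to zero gives the nullclines N + 1.03M = 312 and 1.52N + M = 417.
Substituting M = 417 - 1.52N into the first: N(1 - 1.03·1.52) = 312 - 1.03·417.
So N* = -118/-0.566 = 208, and then M* = 417 - 1.52·208 = 101.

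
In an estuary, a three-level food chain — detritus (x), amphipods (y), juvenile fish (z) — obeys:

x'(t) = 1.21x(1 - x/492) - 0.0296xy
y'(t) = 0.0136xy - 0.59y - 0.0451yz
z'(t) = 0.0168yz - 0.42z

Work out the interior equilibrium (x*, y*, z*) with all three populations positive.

x* ≈ 191, y* ≈ 25, z* ≈ 44.5

From dz/dt = 0: 0.0168y* = 0.42, so y* = 25.
From dx/dt = 0: 1.21(1 - x*/492) = 0.0296·25, giving x* = 492·(1 - 0.612) = 191.
From dy/dt = 0: 0.0136·191 - 0.59 = 0.0451z*, so z* = 2.01/0.0451 = 44.5.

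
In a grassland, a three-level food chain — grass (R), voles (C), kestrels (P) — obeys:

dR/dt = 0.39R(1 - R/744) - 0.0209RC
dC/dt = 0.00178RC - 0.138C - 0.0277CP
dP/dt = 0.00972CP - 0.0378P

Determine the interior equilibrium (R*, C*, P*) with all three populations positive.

R* ≈ 589, C* ≈ 3.89, P* ≈ 32.9

From dP/dt = 0: 0.00972C* = 0.0378, so C* = 3.89.
From dR/dt = 0: 0.39(1 - R*/744) = 0.0209·3.89, giving R* = 744·(1 - 0.208) = 589.
From dC/dt = 0: 0.00178·589 - 0.138 = 0.0277P*, so P* = 0.91/0.0277 = 32.9.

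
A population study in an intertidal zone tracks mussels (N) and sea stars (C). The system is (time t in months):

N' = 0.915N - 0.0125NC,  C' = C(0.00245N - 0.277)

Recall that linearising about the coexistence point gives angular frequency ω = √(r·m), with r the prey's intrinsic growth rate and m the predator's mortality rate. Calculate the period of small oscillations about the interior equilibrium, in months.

Here r = 0.915 and m = 0.277, so r·m = 0.253.
ω = √0.253 = 0.503 per month, hence T = 2π/ω ≈ 12.5 months.

T ≈ 12.5 months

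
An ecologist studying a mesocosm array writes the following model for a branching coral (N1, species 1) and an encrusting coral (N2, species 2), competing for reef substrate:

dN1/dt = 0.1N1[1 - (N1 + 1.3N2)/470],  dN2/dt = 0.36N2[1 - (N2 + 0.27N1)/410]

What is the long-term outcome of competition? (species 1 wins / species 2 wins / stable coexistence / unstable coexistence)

Compare the nullcline intercepts: K1/α12 = 470/1.3 = 362 < K2 = 410; K2/α21 = 410/0.27 = 1520 > K1 = 470.
Since the inequalities point opposite ways, species 2 can invade but species 1 cannot.

species 2 excludes species 1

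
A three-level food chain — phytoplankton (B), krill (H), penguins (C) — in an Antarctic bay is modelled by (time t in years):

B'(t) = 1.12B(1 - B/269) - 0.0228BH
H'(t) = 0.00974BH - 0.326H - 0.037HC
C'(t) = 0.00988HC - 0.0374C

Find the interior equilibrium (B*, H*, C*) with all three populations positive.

B* ≈ 248, H* ≈ 3.79, C* ≈ 56.5

From dC/dt = 0: 0.00988H* = 0.0374, so H* = 3.79.
From dB/dt = 0: 1.12(1 - B*/269) = 0.0228·3.79, giving B* = 269·(1 - 0.0771) = 248.
From dH/dt = 0: 0.00974·248 - 0.326 = 0.037C*, so C* = 2.09/0.037 = 56.5.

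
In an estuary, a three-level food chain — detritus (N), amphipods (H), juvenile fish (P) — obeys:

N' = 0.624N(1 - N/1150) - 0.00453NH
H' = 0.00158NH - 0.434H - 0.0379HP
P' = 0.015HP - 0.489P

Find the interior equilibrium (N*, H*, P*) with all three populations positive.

N* ≈ 878, H* ≈ 32.6, P* ≈ 25.1

From dP/dt = 0: 0.015H* = 0.489, so H* = 32.6.
From dN/dt = 0: 0.624(1 - N*/1150) = 0.00453·32.6, giving N* = 1150·(1 - 0.237) = 878.
From dH/dt = 0: 0.00158·878 - 0.434 = 0.0379P*, so P* = 0.953/0.0379 = 25.1.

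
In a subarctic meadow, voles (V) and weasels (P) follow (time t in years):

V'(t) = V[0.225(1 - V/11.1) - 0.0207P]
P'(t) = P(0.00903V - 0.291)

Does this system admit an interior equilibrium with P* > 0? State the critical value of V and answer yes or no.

The predator equation gives dP/dt > 0 only when V > 0.291/0.00903 = 32.2.
Without the predator, V → K = 11.1. Since 11.1 < 32.2, the predator cannot invade.

Threshold V = 32.2; K < 32.2, so no, the predator goes extinct.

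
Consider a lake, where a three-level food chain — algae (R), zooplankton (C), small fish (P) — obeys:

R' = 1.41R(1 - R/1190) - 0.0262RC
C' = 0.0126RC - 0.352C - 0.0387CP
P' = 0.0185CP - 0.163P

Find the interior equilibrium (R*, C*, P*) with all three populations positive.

From dP/dt = 0: 0.0185C* = 0.163, so C* = 8.81.
From dR/dt = 0: 1.41(1 - R*/1190) = 0.0262·8.81, giving R* = 1190·(1 - 0.164) = 995.
From dC/dt = 0: 0.0126·995 - 0.352 = 0.0387P*, so P* = 12.2/0.0387 = 315.

R* ≈ 995, C* ≈ 8.81, P* ≈ 315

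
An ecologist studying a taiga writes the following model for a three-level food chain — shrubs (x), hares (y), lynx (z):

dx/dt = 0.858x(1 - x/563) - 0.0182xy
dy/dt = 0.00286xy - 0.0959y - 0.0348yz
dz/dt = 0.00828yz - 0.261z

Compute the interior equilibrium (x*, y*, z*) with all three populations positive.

x* ≈ 187, y* ≈ 31.5, z* ≈ 12.6

From dz/dt = 0: 0.00828y* = 0.261, so y* = 31.5.
From dx/dt = 0: 0.858(1 - x*/563) = 0.0182·31.5, giving x* = 563·(1 - 0.669) = 187.
From dy/dt = 0: 0.00286·187 - 0.0959 = 0.0348z*, so z* = 0.438/0.0348 = 12.6.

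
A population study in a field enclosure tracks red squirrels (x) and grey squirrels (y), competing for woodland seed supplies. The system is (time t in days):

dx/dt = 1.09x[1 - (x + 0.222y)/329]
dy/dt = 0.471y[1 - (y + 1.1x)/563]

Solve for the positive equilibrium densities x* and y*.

x* ≈ 270, y* ≈ 266

Setting both brackets to zero gives the nullclines x + 0.222y = 329 and 1.1x + y = 563.
Substituting y = 563 - 1.1x into the first: x(1 - 0.222·1.1) = 329 - 0.222·563.
So x* = 204/0.756 = 270, and then y* = 563 - 1.1·270 = 266.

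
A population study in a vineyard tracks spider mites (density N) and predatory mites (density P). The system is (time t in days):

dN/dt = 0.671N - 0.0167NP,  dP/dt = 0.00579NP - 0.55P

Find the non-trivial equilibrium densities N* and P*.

Set dP/dt = 0 with P > 0: 0.00579N - 0.55 = 0, so N* = 0.55/0.00579 = 95.
Set dN/dt = 0 with N > 0: 0.671 - 0.0167P = 0, so P* = 0.671/0.0167 = 40.2.

N* ≈ 95, P* ≈ 40.2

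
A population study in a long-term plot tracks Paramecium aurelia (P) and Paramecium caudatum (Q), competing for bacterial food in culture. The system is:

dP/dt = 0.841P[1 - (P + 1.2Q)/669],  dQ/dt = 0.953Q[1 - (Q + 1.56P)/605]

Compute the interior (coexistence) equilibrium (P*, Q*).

Setting both brackets to zero gives the nullclines P + 1.2Q = 669 and 1.56P + Q = 605.
Substituting Q = 605 - 1.56P into the first: P(1 - 1.2·1.56) = 669 - 1.2·605.
So P* = -57/-0.872 = 65.4, and then Q* = 605 - 1.56·65.4 = 503.

P* ≈ 65.4, Q* ≈ 503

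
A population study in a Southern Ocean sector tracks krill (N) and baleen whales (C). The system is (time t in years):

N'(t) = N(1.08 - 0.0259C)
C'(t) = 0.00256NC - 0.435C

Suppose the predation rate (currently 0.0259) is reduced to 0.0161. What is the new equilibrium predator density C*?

At the interior fixed point, setting dN/dt = 0 with N > 0 fixes C* = (prey growth rate)/(NC coefficient) — independent of the other coefficients.
With the change, C* = 1.08/0.0161 = 67.1; it rises from 41.7.

C* ≈ 67.1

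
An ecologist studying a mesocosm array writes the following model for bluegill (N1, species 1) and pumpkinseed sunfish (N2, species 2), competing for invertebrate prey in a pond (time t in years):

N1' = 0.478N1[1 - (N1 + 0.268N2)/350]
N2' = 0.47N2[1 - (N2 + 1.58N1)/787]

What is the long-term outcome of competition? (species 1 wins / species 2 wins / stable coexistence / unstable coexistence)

stable coexistence

Compare the nullcline intercepts: K1/α12 = 350/0.268 = 1310 > K2 = 787; K2/α21 = 787/1.58 = 498 > K1 = 350.
Since both inequalities hold, each species can invade when rare, so the interior equilibrium is stable.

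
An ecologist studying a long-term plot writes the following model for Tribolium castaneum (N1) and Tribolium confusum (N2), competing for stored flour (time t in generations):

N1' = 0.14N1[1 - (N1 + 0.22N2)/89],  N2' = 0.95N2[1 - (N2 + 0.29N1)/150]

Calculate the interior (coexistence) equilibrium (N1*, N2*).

N1* ≈ 59.8, N2* ≈ 133

Setting both brackets to zero gives the nullclines N1 + 0.22N2 = 89 and 0.29N1 + N2 = 150.
Substituting N2 = 150 - 0.29N1 into the first: N1(1 - 0.22·0.29) = 89 - 0.22·150.
So N1* = 56/0.936 = 59.8, and then N2* = 150 - 0.29·59.8 = 133.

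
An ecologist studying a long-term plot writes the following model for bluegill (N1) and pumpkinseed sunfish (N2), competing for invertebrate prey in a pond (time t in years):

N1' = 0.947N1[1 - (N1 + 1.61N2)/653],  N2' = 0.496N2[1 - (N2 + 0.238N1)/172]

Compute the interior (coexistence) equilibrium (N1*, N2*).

Setting both brackets to zero gives the nullclines N1 + 1.61N2 = 653 and 0.238N1 + N2 = 172.
Substituting N2 = 172 - 0.238N1 into the first: N1(1 - 1.61·0.238) = 653 - 1.61·172.
So N1* = 376/0.617 = 610, and then N2* = 172 - 0.238·610 = 26.9.

N1* ≈ 610, N2* ≈ 26.9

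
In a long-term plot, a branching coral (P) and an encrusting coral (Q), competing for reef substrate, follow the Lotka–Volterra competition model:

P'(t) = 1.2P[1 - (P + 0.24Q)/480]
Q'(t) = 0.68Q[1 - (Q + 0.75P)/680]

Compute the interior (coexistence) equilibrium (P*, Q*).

P* ≈ 386, Q* ≈ 390

Setting both brackets to zero gives the nullclines P + 0.24Q = 480 and 0.75P + Q = 680.
Substituting Q = 680 - 0.75P into the first: P(1 - 0.24·0.75) = 480 - 0.24·680.
So P* = 317/0.82 = 386, and then Q* = 680 - 0.75·386 = 390.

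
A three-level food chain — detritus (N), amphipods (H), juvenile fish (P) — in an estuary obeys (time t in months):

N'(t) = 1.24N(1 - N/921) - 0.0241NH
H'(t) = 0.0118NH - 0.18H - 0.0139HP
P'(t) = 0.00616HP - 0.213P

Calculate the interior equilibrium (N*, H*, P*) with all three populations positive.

From dP/dt = 0: 0.00616H* = 0.213, so H* = 34.6.
From dN/dt = 0: 1.24(1 - N*/921) = 0.0241·34.6, giving N* = 921·(1 - 0.672) = 302.
From dH/dt = 0: 0.0118·302 - 0.18 = 0.0139P*, so P* = 3.38/0.0139 = 243.

N* ≈ 302, H* ≈ 34.6, P* ≈ 243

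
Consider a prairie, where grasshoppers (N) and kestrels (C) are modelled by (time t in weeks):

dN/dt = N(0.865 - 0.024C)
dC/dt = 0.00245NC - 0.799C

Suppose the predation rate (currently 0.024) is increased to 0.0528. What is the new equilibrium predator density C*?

At the interior fixed point, setting dN/dt = 0 with N > 0 fixes C* = (prey growth rate)/(NC coefficient) — independent of the other coefficients.
With the change, C* = 0.865/0.0528 = 16.4; it falls from 36.

C* ≈ 16.4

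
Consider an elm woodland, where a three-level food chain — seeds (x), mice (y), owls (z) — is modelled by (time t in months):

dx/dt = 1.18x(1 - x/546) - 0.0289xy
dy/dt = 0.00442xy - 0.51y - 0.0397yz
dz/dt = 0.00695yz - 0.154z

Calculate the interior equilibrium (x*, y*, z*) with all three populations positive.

x* ≈ 250, y* ≈ 22.2, z* ≈ 15

From dz/dt = 0: 0.00695y* = 0.154, so y* = 22.2.
From dx/dt = 0: 1.18(1 - x*/546) = 0.0289·22.2, giving x* = 546·(1 - 0.543) = 250.
From dy/dt = 0: 0.00442·250 - 0.51 = 0.0397z*, so z* = 0.594/0.0397 = 15.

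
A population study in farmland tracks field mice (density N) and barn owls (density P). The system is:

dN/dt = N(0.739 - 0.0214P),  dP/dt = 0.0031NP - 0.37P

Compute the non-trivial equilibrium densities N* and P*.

Set dP/dt = 0 with P > 0: 0.0031N - 0.37 = 0, so N* = 0.37/0.0031 = 119.
Set dN/dt = 0 with N > 0: 0.739 - 0.0214P = 0, so P* = 0.739/0.0214 = 34.5.

N* ≈ 119, P* ≈ 34.5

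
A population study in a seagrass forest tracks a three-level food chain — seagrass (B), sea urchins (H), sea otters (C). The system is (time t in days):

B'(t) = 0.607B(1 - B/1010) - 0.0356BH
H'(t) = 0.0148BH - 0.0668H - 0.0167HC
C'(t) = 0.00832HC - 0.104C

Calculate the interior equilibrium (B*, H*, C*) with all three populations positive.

From dC/dt = 0: 0.00832H* = 0.104, so H* = 12.5.
From dB/dt = 0: 0.607(1 - B*/1010) = 0.0356·12.5, giving B* = 1010·(1 - 0.733) = 270.
From dH/dt = 0: 0.0148·270 - 0.0668 = 0.0167C*, so C* = 3.92/0.0167 = 235.

B* ≈ 270, H* ≈ 12.5, C* ≈ 235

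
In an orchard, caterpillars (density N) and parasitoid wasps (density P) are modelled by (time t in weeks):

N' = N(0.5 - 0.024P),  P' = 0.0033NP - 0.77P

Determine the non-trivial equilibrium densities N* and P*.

N* ≈ 233, P* ≈ 20.8

Set dP/dt = 0 with P > 0: 0.0033N - 0.77 = 0, so N* = 0.77/0.0033 = 233.
Set dN/dt = 0 with N > 0: 0.5 - 0.024P = 0, so P* = 0.5/0.024 = 20.8.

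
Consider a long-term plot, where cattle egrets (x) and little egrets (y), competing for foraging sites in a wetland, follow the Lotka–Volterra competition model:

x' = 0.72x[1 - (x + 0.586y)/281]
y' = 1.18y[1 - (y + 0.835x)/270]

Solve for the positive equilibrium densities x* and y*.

Setting both brackets to zero gives the nullclines x + 0.586y = 281 and 0.835x + y = 270.
Substituting y = 270 - 0.835x into the first: x(1 - 0.586·0.835) = 281 - 0.586·270.
So x* = 123/0.511 = 240, and then y* = 270 - 0.835·240 = 69.2.

x* ≈ 240, y* ≈ 69.2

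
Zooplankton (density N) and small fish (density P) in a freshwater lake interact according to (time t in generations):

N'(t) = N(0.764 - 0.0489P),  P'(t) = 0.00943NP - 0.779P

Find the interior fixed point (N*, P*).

N* ≈ 82.6, P* ≈ 15.6

Set dP/dt = 0 with P > 0: 0.00943N - 0.779 = 0, so N* = 0.779/0.00943 = 82.6.
Set dN/dt = 0 with N > 0: 0.764 - 0.0489P = 0, so P* = 0.764/0.0489 = 15.6.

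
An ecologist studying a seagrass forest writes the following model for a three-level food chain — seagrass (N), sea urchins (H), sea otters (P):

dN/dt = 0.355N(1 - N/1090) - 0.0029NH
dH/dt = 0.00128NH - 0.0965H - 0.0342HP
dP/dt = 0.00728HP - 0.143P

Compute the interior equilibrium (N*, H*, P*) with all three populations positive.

N* ≈ 915, H* ≈ 19.6, P* ≈ 31.4

From dP/dt = 0: 0.00728H* = 0.143, so H* = 19.6.
From dN/dt = 0: 0.355(1 - N*/1090) = 0.0029·19.6, giving N* = 1090·(1 - 0.16) = 915.
From dH/dt = 0: 0.00128·915 - 0.0965 = 0.0342P*, so P* = 1.07/0.0342 = 31.4.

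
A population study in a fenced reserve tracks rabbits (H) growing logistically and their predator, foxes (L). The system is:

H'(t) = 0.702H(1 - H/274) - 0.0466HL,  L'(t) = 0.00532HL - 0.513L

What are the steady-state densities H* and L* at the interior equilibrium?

From dL/dt = 0 with L > 0: 0.00532H* = 0.513, so H* = 96.4.
Substitute into dH/dt = 0: 0.702(1 - 96.4/274) = 0.0466L*.
The bracket is 0.648, giving L* = 0.455/0.0466 = 9.76.

H* ≈ 96.4, L* ≈ 9.76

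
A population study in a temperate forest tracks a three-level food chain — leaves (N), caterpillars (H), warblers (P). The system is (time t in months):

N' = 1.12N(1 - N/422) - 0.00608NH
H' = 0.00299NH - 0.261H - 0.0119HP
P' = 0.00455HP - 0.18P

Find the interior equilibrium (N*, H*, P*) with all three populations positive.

N* ≈ 331, H* ≈ 39.6, P* ≈ 61.3

From dP/dt = 0: 0.00455H* = 0.18, so H* = 39.6.
From dN/dt = 0: 1.12(1 - N*/422) = 0.00608·39.6, giving N* = 422·(1 - 0.215) = 331.
From dH/dt = 0: 0.00299·331 - 0.261 = 0.0119P*, so P* = 0.73/0.0119 = 61.3.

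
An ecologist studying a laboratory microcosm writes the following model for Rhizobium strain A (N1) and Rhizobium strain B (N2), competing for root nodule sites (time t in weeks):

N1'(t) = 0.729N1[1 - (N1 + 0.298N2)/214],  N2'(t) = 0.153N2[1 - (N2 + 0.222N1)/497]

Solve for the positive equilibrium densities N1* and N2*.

N1* ≈ 70.6, N2* ≈ 481

Setting both brackets to zero gives the nullclines N1 + 0.298N2 = 214 and 0.222N1 + N2 = 497.
Substituting N2 = 497 - 0.222N1 into the first: N1(1 - 0.298·0.222) = 214 - 0.298·497.
So N1* = 65.9/0.934 = 70.6, and then N2* = 497 - 0.222·70.6 = 481.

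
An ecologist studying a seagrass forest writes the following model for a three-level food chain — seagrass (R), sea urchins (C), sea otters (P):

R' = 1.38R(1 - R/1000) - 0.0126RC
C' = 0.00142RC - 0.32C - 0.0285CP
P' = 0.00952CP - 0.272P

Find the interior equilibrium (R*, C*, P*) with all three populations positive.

From dP/dt = 0: 0.00952C* = 0.272, so C* = 28.6.
From dR/dt = 0: 1.38(1 - R*/1000) = 0.0126·28.6, giving R* = 1000·(1 - 0.261) = 739.
From dC/dt = 0: 0.00142·739 - 0.32 = 0.0285P*, so P* = 0.73/0.0285 = 25.6.

R* ≈ 739, C* ≈ 28.6, P* ≈ 25.6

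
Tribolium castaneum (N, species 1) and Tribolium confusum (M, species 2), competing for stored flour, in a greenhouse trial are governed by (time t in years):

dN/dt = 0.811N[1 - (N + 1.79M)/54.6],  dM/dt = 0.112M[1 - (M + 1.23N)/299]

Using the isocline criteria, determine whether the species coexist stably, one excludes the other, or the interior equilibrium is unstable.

Compare the nullcline intercepts: K1/α12 = 54.6/1.79 = 30.5 < K2 = 299; K2/α21 = 299/1.23 = 243 > K1 = 54.6.
Since the inequalities point opposite ways, species 2 can invade but species 1 cannot.

species 2 excludes species 1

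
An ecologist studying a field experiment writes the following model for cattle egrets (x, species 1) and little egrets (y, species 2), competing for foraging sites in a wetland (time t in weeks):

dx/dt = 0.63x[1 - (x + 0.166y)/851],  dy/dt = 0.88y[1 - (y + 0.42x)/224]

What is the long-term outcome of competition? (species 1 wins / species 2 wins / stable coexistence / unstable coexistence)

Compare the nullcline intercepts: K1/α12 = 851/0.166 = 5130 > K2 = 224; K2/α21 = 224/0.42 = 533 < K1 = 851.
Since the inequalities point opposite ways, species 1 can invade but species 2 cannot.

species 1 excludes species 2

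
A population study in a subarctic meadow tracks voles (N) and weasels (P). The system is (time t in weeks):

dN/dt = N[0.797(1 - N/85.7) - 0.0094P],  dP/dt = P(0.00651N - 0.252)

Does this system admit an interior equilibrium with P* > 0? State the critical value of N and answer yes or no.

Threshold N = 38.7; K > 38.7, so yes, the predator persists.

The predator equation gives dP/dt > 0 only when N > 0.252/0.00651 = 38.7.
Without the predator, N → K = 85.7. Since 85.7 > 38.7, the predator can invade and persist.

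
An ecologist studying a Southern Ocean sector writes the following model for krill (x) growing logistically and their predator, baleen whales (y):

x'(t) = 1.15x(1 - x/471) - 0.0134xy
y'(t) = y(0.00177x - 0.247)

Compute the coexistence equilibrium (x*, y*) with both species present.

x* ≈ 140, y* ≈ 60.4

From dy/dt = 0 with y > 0: 0.00177x* = 0.247, so x* = 140.
Substitute into dx/dt = 0: 1.15(1 - 140/471) = 0.0134y*.
The bracket is 0.704, giving y* = 0.809/0.0134 = 60.4.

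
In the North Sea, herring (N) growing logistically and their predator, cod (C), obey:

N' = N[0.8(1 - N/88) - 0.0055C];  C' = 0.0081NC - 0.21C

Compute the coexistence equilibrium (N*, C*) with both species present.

From dC/dt = 0 with C > 0: 0.0081N* = 0.21, so N* = 25.9.
Substitute into dN/dt = 0: 0.8(1 - 25.9/88) = 0.0055C*.
The bracket is 0.705, giving C* = 0.564/0.0055 = 103.

N* ≈ 25.9, C* ≈ 103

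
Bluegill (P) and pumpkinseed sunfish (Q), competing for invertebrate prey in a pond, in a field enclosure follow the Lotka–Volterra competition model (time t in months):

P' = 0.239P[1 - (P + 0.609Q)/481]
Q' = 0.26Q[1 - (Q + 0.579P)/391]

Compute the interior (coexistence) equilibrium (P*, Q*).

Setting both brackets to zero gives the nullclines P + 0.609Q = 481 and 0.579P + Q = 391.
Substituting Q = 391 - 0.579P into the first: P(1 - 0.609·0.579) = 481 - 0.609·391.
So P* = 243/0.647 = 375, and then Q* = 391 - 0.579·375 = 174.

P* ≈ 375, Q* ≈ 174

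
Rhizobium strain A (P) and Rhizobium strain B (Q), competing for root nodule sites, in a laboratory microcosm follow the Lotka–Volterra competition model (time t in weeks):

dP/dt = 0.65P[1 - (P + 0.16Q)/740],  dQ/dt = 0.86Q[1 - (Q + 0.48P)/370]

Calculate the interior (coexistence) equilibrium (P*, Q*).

P* ≈ 737, Q* ≈ 16

Setting both brackets to zero gives the nullclines P + 0.16Q = 740 and 0.48P + Q = 370.
Substituting Q = 370 - 0.48P into the first: P(1 - 0.16·0.48) = 740 - 0.16·370.
So P* = 681/0.923 = 737, and then Q* = 370 - 0.48·737 = 16.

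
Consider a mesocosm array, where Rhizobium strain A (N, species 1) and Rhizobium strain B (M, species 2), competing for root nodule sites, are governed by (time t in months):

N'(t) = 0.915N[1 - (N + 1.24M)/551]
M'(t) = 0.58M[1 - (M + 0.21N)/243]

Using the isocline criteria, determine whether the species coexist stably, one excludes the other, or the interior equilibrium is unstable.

Compare the nullcline intercepts: K1/α12 = 551/1.24 = 444 > K2 = 243; K2/α21 = 243/0.21 = 1160 > K1 = 551.
Since both inequalities hold, each species can invade when rare, so the interior equilibrium is stable.

stable coexistence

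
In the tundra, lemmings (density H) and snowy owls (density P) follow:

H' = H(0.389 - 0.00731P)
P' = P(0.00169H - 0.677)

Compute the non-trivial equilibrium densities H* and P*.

H* ≈ 401, P* ≈ 53.2

Set dP/dt = 0 with P > 0: 0.00169H - 0.677 = 0, so H* = 0.677/0.00169 = 401.
Set dH/dt = 0 with H > 0: 0.389 - 0.00731P = 0, so P* = 0.389/0.00731 = 53.2.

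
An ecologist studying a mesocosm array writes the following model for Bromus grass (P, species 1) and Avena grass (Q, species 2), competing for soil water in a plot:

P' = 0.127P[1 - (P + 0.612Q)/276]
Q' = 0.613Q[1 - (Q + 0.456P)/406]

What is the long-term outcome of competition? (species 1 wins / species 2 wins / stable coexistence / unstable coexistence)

Compare the nullcline intercepts: K1/α12 = 276/0.612 = 451 > K2 = 406; K2/α21 = 406/0.456 = 890 > K1 = 276.
Since both inequalities hold, each species can invade when rare, so the interior equilibrium is stable.

stable coexistence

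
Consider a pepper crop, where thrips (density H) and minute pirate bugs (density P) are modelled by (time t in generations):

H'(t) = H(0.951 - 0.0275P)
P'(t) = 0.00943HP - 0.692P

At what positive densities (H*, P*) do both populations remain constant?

Set dP/dt = 0 with P > 0: 0.00943H - 0.692 = 0, so H* = 0.692/0.00943 = 73.4.
Set dH/dt = 0 with H > 0: 0.951 - 0.0275P = 0, so P* = 0.951/0.0275 = 34.6.

H* ≈ 73.4, P* ≈ 34.6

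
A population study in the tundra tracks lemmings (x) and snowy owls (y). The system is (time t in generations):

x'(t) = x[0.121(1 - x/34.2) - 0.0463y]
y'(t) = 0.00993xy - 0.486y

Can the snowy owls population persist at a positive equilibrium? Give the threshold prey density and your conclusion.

The predator equation gives dy/dt > 0 only when x > 0.486/0.00993 = 48.9.
Without the predator, x → K = 34.2. Since 34.2 < 48.9, the predator cannot invade.

Threshold x = 48.9; K < 48.9, so no, the predator goes extinct.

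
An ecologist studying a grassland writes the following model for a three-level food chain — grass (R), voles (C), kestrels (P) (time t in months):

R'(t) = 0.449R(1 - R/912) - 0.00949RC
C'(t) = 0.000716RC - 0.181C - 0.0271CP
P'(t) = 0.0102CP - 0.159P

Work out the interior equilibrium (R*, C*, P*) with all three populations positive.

From dP/dt = 0: 0.0102C* = 0.159, so C* = 15.6.
From dR/dt = 0: 0.449(1 - R*/912) = 0.00949·15.6, giving R* = 912·(1 - 0.329) = 612.
From dC/dt = 0: 0.000716·612 - 0.181 = 0.0271P*, so P* = 0.257/0.0271 = 9.48.

R* ≈ 612, C* ≈ 15.6, P* ≈ 9.48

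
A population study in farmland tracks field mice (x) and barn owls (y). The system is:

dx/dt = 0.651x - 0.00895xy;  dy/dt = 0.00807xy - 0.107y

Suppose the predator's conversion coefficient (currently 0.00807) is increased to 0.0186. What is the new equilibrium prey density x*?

At the interior fixed point, setting dy/dt = 0 with y > 0 fixes x* = (predator death rate)/(xy coefficient) — independent of the other coefficients.
With the change, x* = 0.107/0.0186 = 5.75; it falls from 13.3.

x* ≈ 5.75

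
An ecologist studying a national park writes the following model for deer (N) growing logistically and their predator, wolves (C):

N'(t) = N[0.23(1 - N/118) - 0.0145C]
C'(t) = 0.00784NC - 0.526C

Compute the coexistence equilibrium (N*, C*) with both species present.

From dC/dt = 0 with C > 0: 0.00784N* = 0.526, so N* = 67.1.
Substitute into dN/dt = 0: 0.23(1 - 67.1/118) = 0.0145C*.
The bracket is 0.431, giving C* = 0.0992/0.0145 = 6.84.

N* ≈ 67.1, C* ≈ 6.84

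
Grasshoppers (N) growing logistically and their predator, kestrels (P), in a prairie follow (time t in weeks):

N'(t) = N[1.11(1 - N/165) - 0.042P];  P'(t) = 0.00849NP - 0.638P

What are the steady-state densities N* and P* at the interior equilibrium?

From dP/dt = 0 with P > 0: 0.00849N* = 0.638, so N* = 75.1.
Substitute into dN/dt = 0: 1.11(1 - 75.1/165) = 0.042P*.
The bracket is 0.545, giving P* = 0.604/0.042 = 14.4.

N* ≈ 75.1, P* ≈ 14.4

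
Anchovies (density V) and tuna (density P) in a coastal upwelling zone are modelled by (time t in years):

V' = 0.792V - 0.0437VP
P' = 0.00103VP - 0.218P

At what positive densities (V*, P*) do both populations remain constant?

Set dP/dt = 0 with P > 0: 0.00103V - 0.218 = 0, so V* = 0.218/0.00103 = 212.
Set dV/dt = 0 with V > 0: 0.792 - 0.0437P = 0, so P* = 0.792/0.0437 = 18.1.

V* ≈ 212, P* ≈ 18.1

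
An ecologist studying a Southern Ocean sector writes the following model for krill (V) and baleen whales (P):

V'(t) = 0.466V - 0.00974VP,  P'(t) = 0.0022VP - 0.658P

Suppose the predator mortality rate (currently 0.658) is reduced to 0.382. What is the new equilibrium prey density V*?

V* ≈ 174

At the interior fixed point, setting dP/dt = 0 with P > 0 fixes V* = (predator death rate)/(VP coefficient) — independent of the other coefficients.
With the change, V* = 0.382/0.0022 = 174; it falls from 299.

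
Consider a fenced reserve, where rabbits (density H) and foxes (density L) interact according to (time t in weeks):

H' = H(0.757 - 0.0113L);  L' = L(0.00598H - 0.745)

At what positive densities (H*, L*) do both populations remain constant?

Set dL/dt = 0 with L > 0: 0.00598H - 0.745 = 0, so H* = 0.745/0.00598 = 125.
Set dH/dt = 0 with H > 0: 0.757 - 0.0113L = 0, so L* = 0.757/0.0113 = 67.

H* ≈ 125, L* ≈ 67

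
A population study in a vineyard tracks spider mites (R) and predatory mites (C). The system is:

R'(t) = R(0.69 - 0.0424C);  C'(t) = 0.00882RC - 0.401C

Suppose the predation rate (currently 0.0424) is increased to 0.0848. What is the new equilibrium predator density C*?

C* ≈ 8.14

At the interior fixed point, setting dR/dt = 0 with R > 0 fixes C* = (prey growth rate)/(RC coefficient) — independent of the other coefficients.
With the change, C* = 0.69/0.0848 = 8.14; it falls from 16.3.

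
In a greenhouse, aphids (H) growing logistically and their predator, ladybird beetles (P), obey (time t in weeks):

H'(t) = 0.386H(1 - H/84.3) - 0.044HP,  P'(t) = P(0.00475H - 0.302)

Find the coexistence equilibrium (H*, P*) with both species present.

H* ≈ 63.6, P* ≈ 2.16

From dP/dt = 0 with P > 0: 0.00475H* = 0.302, so H* = 63.6.
Substitute into dH/dt = 0: 0.386(1 - 63.6/84.3) = 0.044P*.
The bracket is 0.246, giving P* = 0.0949/0.044 = 2.16.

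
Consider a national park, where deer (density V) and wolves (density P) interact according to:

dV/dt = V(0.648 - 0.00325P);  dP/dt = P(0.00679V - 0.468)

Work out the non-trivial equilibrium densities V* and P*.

V* ≈ 68.9, P* ≈ 199

Set dP/dt = 0 with P > 0: 0.00679V - 0.468 = 0, so V* = 0.468/0.00679 = 68.9.
Set dV/dt = 0 with V > 0: 0.648 - 0.00325P = 0, so P* = 0.648/0.00325 = 199.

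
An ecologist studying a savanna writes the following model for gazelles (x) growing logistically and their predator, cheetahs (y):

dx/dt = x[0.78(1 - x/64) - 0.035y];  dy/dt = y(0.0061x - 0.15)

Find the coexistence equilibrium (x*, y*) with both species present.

x* ≈ 24.6, y* ≈ 13.7

From dy/dt = 0 with y > 0: 0.0061x* = 0.15, so x* = 24.6.
Substitute into dx/dt = 0: 0.78(1 - 24.6/64) = 0.035y*.
The bracket is 0.616, giving y* = 0.48/0.035 = 13.7.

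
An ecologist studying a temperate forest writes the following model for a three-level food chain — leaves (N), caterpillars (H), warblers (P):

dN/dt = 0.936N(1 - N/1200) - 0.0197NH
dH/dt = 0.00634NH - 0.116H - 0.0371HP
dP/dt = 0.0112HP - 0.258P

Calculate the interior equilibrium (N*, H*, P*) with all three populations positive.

From dP/dt = 0: 0.0112H* = 0.258, so H* = 23.
From dN/dt = 0: 0.936(1 - N*/1200) = 0.0197·23, giving N* = 1200·(1 - 0.485) = 618.
From dH/dt = 0: 0.00634·618 - 0.116 = 0.0371P*, so P* = 3.8/0.0371 = 103.

N* ≈ 618, H* ≈ 23, P* ≈ 103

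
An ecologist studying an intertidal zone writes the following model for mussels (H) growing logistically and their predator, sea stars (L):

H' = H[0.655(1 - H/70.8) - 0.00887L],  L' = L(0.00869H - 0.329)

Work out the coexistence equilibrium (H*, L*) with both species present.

From dL/dt = 0 with L > 0: 0.00869H* = 0.329, so H* = 37.9.
Substitute into dH/dt = 0: 0.655(1 - 37.9/70.8) = 0.00887L*.
The bracket is 0.465, giving L* = 0.305/0.00887 = 34.4.

H* ≈ 37.9, L* ≈ 34.4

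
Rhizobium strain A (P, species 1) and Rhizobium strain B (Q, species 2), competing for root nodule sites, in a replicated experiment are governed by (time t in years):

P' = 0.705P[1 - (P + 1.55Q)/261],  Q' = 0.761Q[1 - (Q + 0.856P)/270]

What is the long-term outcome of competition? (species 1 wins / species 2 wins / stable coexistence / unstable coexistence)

species 2 excludes species 1

Compare the nullcline intercepts: K1/α12 = 261/1.55 = 168 < K2 = 270; K2/α21 = 270/0.856 = 315 > K1 = 261.
Since the inequalities point opposite ways, species 2 can invade but species 1 cannot.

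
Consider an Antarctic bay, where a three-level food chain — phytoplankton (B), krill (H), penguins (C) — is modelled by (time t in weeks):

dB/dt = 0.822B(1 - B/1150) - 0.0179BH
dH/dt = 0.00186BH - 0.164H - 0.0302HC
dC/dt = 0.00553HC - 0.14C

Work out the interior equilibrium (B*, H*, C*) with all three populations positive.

From dC/dt = 0: 0.00553H* = 0.14, so H* = 25.3.
From dB/dt = 0: 0.822(1 - B*/1150) = 0.0179·25.3, giving B* = 1150·(1 - 0.551) = 516.
From dH/dt = 0: 0.00186·516 - 0.164 = 0.0302C*, so C* = 0.796/0.0302 = 26.4.

B* ≈ 516, H* ≈ 25.3, C* ≈ 26.4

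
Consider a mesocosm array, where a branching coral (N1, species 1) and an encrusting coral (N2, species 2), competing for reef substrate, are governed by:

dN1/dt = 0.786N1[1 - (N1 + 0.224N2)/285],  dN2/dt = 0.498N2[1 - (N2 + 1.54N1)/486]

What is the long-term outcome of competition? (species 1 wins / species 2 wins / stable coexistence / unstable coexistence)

stable coexistence

Compare the nullcline intercepts: K1/α12 = 285/0.224 = 1270 > K2 = 486; K2/α21 = 486/1.54 = 316 > K1 = 285.
Since both inequalities hold, each species can invade when rare, so the interior equilibrium is stable.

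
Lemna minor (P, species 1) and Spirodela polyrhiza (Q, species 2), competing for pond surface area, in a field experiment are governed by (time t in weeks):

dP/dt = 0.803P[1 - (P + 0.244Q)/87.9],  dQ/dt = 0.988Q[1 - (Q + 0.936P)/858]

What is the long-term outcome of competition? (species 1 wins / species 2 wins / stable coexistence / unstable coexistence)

species 2 excludes species 1

Compare the nullcline intercepts: K1/α12 = 87.9/0.244 = 360 < K2 = 858; K2/α21 = 858/0.936 = 917 > K1 = 87.9.
Since the inequalities point opposite ways, species 2 can invade but species 1 cannot.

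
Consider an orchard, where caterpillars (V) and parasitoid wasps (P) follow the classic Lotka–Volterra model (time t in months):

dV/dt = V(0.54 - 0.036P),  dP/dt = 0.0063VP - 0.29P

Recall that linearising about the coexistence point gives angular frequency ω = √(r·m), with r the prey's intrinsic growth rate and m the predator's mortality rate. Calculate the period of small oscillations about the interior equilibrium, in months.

T ≈ 15.9 months

Here r = 0.54 and m = 0.29, so r·m = 0.157.
ω = √0.157 = 0.396 per month, hence T = 2π/ω ≈ 15.9 months.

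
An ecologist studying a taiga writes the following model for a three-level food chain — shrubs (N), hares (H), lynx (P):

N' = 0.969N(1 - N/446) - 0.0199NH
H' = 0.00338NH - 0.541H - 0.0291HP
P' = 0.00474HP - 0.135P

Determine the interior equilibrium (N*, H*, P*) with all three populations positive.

From dP/dt = 0: 0.00474H* = 0.135, so H* = 28.5.
From dN/dt = 0: 0.969(1 - N*/446) = 0.0199·28.5, giving N* = 446·(1 - 0.585) = 185.
From dH/dt = 0: 0.00338·185 - 0.541 = 0.0291P*, so P* = 0.0847/0.0291 = 2.91.

N* ≈ 185, H* ≈ 28.5, P* ≈ 2.91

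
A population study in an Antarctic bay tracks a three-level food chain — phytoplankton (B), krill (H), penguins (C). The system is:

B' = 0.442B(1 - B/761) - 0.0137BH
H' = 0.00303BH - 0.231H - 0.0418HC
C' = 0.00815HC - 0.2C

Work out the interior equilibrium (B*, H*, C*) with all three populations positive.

From dC/dt = 0: 0.00815H* = 0.2, so H* = 24.5.
From dB/dt = 0: 0.442(1 - B*/761) = 0.0137·24.5, giving B* = 761·(1 - 0.761) = 182.
From dH/dt = 0: 0.00303·182 - 0.231 = 0.0418C*, so C* = 0.321/0.0418 = 7.68.

B* ≈ 182, H* ≈ 24.5, C* ≈ 7.68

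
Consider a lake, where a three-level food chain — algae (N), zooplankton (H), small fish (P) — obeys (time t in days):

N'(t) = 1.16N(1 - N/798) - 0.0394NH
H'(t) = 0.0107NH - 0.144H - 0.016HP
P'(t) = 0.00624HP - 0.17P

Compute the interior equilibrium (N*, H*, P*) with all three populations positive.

From dP/dt = 0: 0.00624H* = 0.17, so H* = 27.2.
From dN/dt = 0: 1.16(1 - N*/798) = 0.0394·27.2, giving N* = 798·(1 - 0.925) = 59.6.
From dH/dt = 0: 0.0107·59.6 - 0.144 = 0.016P*, so P* = 0.493/0.016 = 30.8.

N* ≈ 59.6, H* ≈ 27.2, P* ≈ 30.8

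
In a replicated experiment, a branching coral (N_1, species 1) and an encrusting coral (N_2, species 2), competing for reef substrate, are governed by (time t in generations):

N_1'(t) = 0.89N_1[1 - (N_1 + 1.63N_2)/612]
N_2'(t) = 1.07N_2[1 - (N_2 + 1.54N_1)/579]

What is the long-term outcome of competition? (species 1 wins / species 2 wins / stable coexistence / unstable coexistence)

unstable coexistence (outcome depends on initial conditions)

Compare the nullcline intercepts: K1/α12 = 612/1.63 = 375 < K2 = 579; K2/α21 = 579/1.54 = 376 < K1 = 612.
Since both are reversed, neither can invade when rare; the interior point is a saddle.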